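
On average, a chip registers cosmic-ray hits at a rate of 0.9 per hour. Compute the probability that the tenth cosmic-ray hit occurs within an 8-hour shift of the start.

0.1904

Over the interval, μ = 0.9 × 8 = 7.2 (an 8-hour shift = 8 hours).
The tenth arrival falls in the interval iff at least 10 events occur there: P(S_10 ≤ t) = P(N ≥ 10) = 1 − P(N ≤ 9) ≈ 0.1904.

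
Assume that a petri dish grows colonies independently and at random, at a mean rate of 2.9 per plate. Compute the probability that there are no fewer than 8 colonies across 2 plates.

0.2290

Over the interval, μ = 2.9 × 2 = 5.8 (2 plates).
P(N ≥ 8) = 1 − P(N ≤ 7) = 1 − Σ_{j=0}^{7} e^(−μ) μ^j/j! ≈ 0.2290.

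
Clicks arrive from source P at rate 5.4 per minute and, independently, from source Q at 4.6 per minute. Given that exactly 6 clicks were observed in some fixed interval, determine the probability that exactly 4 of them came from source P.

0.2699

Given the total, each event is independently from source P with probability p = λ_P/(λ_P+λ_Q) = 5.4/10 = 0.5400.
So K ~ Binomial(6, 5.4/10): P(K = 4) = C(6,4) · (5.4/10)^4 · (4.6/10)^2 ≈ 0.2699.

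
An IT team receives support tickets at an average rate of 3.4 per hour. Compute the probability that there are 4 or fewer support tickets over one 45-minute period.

0.8844

Over the interval, μ = 3.4 × 0.75 = 2.55 (a 45-minute period = 0.75 hours).
P(N ≤ 4) = Σ_{j=0}^{4} e^(−μ) μ^j/j! ≈ 0.8844.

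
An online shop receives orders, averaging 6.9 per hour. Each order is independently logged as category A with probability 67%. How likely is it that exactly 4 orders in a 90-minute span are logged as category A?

0.0938

Thinning: the orders that are logged as category A themselves form a Poisson process with rate 0.67 × 6.9 = 4.623 per hour.
Over the interval, μ = 4.623 × 1.5 = 6.9345 (a 90-minute span = 1.5 hours).
P(N = 4) = e^(−6.9345) · 6.9345^4/4! ≈ 0.0938.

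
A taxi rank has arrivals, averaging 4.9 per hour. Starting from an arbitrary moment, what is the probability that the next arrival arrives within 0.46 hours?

0.8950

Inter-arrival times are exponential with rate λ = 4.9 per hour.
P(T ≤ 0.46) = 1 − e^(−λt) = 1 − e^(−4.9 × 0.46) = 1 − e^(−2.254) ≈ 0.8950.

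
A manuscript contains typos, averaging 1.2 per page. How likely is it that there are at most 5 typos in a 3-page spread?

Over the interval, μ = 1.2 × 3 = 3.6 (a 3-page spread = 3 pages).
P(N ≤ 5) = Σ_{j=0}^{5} e^(−μ) μ^j/j! ≈ 0.8441.

0.8441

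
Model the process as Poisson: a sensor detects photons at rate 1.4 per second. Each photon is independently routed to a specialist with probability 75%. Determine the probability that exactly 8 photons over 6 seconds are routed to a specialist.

Thinning: the photons that are routed to a specialist themselves form a Poisson process with rate 0.75 × 1.4 = 1.05 per second.
Over the interval, μ = 1.05 × 6 = 6.3 (6 seconds).
P(N = 8) = e^(−6.3) · 6.3^8/8! ≈ 0.1130.

0.1130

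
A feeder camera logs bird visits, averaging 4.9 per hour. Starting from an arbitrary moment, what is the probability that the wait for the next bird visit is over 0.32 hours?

0.2085

The wait for the next event is exponential with rate λ = 4.9 per hour.
P(T > 0.32) = e^(−λt) = e^(−4.9 × 0.32) = e^(−1.568) ≈ 0.2085.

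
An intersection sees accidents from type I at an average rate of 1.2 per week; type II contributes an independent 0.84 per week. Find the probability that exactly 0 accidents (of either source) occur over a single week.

0.1300

Independent Poisson processes superpose: combined rate λ = 1.2 + 0.84 = 2.04 per week.
So μ = 2.04.
P(N = 0) = e^(−2.04) · 2.04^0/0! ≈ 0.1300.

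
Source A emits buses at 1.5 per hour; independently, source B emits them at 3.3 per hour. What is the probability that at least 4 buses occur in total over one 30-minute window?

0.2213

Independent Poisson processes superpose: combined rate λ = 1.5 + 3.3 = 4.8 per hour.
Over the interval, μ = 4.8 × 0.5 = 2.4 (a 30-minute window = 0.5 hours).
P(N ≥ 4) = 1 − P(N ≤ 3) ≈ 0.2213.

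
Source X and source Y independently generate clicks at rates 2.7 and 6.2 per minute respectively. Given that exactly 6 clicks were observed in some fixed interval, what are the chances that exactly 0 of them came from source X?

Given the total, each event is independently from source X with probability p = λ_X/(λ_X+λ_Y) = 2.7/8.9 ≈ 0.3034.
So K ~ Binomial(6, 2.7/8.9): P(K = 0) = C(6,0) · (2.7/8.9)^0 · (6.2/8.9)^6 ≈ 0.1143.

0.1143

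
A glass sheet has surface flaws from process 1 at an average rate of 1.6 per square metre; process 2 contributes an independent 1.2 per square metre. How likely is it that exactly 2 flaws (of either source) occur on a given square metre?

0.2384

Independent Poisson processes superpose: combined rate λ = 1.6 + 1.2 = 2.8 per square metre.
So μ = 2.8.
P(N = 2) = e^(−2.8) · 2.8^2/2! ≈ 0.2384.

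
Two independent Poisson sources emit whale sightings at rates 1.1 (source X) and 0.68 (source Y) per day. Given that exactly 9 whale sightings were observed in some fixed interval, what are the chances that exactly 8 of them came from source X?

Given the total, each event is independently from source X with probability p = λ_X/(λ_X+λ_Y) = 1.1/1.78 ≈ 0.6180.
So K ~ Binomial(9, 1.1/1.78): P(K = 8) = C(9,8) · (1.1/1.78)^8 · (0.68/1.78)^1 ≈ 0.0731.

0.0731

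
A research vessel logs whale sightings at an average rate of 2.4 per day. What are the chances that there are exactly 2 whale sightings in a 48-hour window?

Over the interval, μ = 2.4 × 2 = 4.8 (a 48-hour window = 2 days).
P(N = 2) = e^(−μ) μ^2/2! = e^(−4.8) · 4.8^2/2 ≈ 0.0948.

0.0948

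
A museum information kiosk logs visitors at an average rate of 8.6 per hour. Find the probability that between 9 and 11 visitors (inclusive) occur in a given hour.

0.3306

With mean μ = 8.6 per hour,
P(9 ≤ N ≤ 11) = Σ_{j=9}^{11} e^(−8.6) · 8.6^j/j! ≈ 0.3306.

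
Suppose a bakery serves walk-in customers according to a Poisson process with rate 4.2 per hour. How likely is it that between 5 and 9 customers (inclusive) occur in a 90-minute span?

Over the interval, μ = 4.2 × 1.5 = 6.3 (a 90-minute span = 1.5 hours).
P(5 ≤ N ≤ 9) = Σ_{j=5}^{9} e^(−6.3) · 6.3^j/j! ≈ 0.6470.

0.6470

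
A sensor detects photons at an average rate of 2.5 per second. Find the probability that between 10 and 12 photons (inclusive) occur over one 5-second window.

Over the interval, μ = 2.5 × 5 = 12.5 (a 5-second window = 5 seconds).
P(10 ≤ N ≤ 12) = Σ_{j=10}^{12} e^(−12.5) · 12.5^j/j! ≈ 0.3175.

0.3175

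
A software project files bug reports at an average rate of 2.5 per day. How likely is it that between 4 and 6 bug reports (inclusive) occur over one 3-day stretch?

Over the interval, μ = 2.5 × 3 = 7.5 (a 3-day stretch = 3 days).
P(4 ≤ N ≤ 6) = Σ_{j=4}^{6} e^(−7.5) · 7.5^j/j! ≈ 0.3190.

0.3190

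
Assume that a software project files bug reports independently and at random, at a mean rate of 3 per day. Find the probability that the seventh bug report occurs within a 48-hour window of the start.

0.3937

Over the interval, μ = 3 × 2 = 6 (a 48-hour window = 2 days).
The seventh arrival falls in the interval iff at least 7 events occur there: P(S_7 ≤ t) = P(N ≥ 7) = 1 − P(N ≤ 6) ≈ 0.3937.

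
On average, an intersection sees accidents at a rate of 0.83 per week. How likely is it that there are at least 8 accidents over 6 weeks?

Over the interval, μ = 0.83 × 6 = 4.98 (6 weeks).
P(N ≥ 8) = 1 − P(N ≤ 7) = 1 − Σ_{j=0}^{7} e^(−μ) μ^j/j! ≈ 0.1313.

0.1313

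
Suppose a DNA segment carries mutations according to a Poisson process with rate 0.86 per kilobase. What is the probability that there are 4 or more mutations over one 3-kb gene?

0.2597

Over the interval, μ = 0.86 × 3 = 2.58 (a 3-kb gene = 3 kilobases).
P(N ≥ 4) = 1 − P(N ≤ 3) = 1 − Σ_{j=0}^{3} e^(−μ) μ^j/j! ≈ 0.2597.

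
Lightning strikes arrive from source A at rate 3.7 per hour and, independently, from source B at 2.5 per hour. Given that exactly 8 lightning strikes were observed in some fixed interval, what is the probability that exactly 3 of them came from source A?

Given the total, each event is independently from source A with probability p = λ_A/(λ_A+λ_B) = 3.7/6.2 ≈ 0.5968.
So K ~ Binomial(8, 3.7/6.2): P(K = 3) = C(8,3) · (3.7/6.2)^3 · (2.5/6.2)^5 ≈ 0.1269.

0.1269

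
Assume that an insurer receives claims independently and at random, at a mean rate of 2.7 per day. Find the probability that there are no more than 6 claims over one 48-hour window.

0.7017

Over the interval, μ = 2.7 × 2 = 5.4 (a 48-hour window = 2 days).
P(N ≤ 6) = Σ_{j=0}^{6} e^(−μ) μ^j/j! ≈ 0.7017.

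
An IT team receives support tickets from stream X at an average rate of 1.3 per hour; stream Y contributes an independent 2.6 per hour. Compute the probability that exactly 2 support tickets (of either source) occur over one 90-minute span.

Independent Poisson processes superpose: combined rate λ = 1.3 + 2.6 = 3.9 per hour.
Over the interval, μ = 3.9 × 1.5 = 5.85 (a 90-minute span = 1.5 hours).
P(N = 2) = e^(−5.85) · 5.85^2/2! ≈ 0.0493.

0.0493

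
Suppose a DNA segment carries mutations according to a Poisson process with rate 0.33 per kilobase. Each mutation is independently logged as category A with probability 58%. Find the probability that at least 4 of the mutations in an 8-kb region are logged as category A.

0.0696

Thinning: the mutations that are logged as category A themselves form a Poisson process with rate 0.58 × 0.33 = 0.1914 per kilobase.
Over the interval, μ = 0.1914 × 8 = 1.5312 (an 8-kb region = 8 kilobases).
P(N ≥ 4) = 1 − P(N ≤ 3) ≈ 0.0696.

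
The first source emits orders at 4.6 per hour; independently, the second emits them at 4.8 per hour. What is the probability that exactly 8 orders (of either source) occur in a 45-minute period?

0.1313

Independent Poisson processes superpose: combined rate λ = 4.6 + 4.8 = 9.4 per hour.
Over the interval, μ = 9.4 × 0.75 = 7.05 (a 45-minute period = 0.75 hours).
P(N = 8) = e^(−7.05) · 7.05^8/8! ≈ 0.1313.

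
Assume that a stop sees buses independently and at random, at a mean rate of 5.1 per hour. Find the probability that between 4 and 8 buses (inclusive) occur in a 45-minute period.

0.5150

Over the interval, μ = 5.1 × 0.75 = 3.825 (a 45-minute period = 0.75 hours).
P(4 ≤ N ≤ 8) = Σ_{j=4}^{8} e^(−3.825) · 3.825^j/j! ≈ 0.5150.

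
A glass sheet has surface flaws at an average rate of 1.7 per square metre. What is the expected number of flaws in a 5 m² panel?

E[N] = λt = 1.7 × 5 = 8.5 (a 5 m² panel = 5 square metres).

8.5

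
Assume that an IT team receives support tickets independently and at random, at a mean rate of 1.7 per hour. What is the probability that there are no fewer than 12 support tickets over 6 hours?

0.3262

Over the interval, μ = 1.7 × 6 = 10.2 (6 hours).
P(N ≥ 12) = 1 − P(N ≤ 11) = 1 − Σ_{j=0}^{11} e^(−μ) μ^j/j! ≈ 0.3262.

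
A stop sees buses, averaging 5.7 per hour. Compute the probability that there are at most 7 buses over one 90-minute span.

0.3792

Over the interval, μ = 5.7 × 1.5 = 8.55 (a 90-minute span = 1.5 hours).
P(N ≤ 7) = Σ_{j=0}^{7} e^(−μ) μ^j/j! ≈ 0.3792.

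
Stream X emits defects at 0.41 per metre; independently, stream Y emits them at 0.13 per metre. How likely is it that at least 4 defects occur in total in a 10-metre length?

Independent Poisson processes superpose: combined rate λ = 0.41 + 0.13 = 0.54 per metre.
Over the interval, μ = 0.54 × 10 = 5.4 (a 10-metre length = 10 metres).
P(N ≥ 4) = 1 − P(N ≤ 3) ≈ 0.7867.

0.7867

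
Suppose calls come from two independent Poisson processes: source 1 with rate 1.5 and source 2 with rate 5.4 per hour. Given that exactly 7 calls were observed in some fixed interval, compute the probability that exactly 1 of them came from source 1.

0.3496

Given the total, each event is independently from source 1 with probability p = λ_1/(λ_1+λ_2) = 1.5/6.9 ≈ 0.2174.
So K ~ Binomial(7, 1.5/6.9): P(K = 1) = C(7,1) · (1.5/6.9)^1 · (5.4/6.9)^6 ≈ 0.3496.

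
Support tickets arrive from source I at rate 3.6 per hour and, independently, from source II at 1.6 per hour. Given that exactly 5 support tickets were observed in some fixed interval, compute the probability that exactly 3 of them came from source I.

Given the total, each event is independently from source I with probability p = λ_I/(λ_I+λ_II) = 3.6/5.2 ≈ 0.6923.
So K ~ Binomial(5, 3.6/5.2): P(K = 3) = C(5,3) · (3.6/5.2)^3 · (1.6/5.2)^2 ≈ 0.3141.

0.3141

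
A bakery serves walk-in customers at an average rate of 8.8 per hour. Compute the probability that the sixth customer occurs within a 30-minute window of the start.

0.2801

Over the interval, μ = 8.8 × 0.5 = 4.4 (a 30-minute window = 0.5 hours).
The sixth arrival falls in the interval iff at least 6 events occur there: P(S_6 ≤ t) = P(N ≥ 6) = 1 − P(N ≤ 5) ≈ 0.2801.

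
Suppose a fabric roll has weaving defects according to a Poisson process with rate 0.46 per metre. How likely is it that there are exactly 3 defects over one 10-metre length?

0.1631

Over the interval, μ = 0.46 × 10 = 4.6 (a 10-metre length = 10 metres).
P(N = 3) = e^(−μ) μ^3/3! = e^(−4.6) · 4.6^3/6 ≈ 0.1631.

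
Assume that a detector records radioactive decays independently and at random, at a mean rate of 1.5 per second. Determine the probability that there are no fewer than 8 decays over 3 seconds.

0.0866

Over the interval, μ = 1.5 × 3 = 4.5 (3 seconds).
P(N ≥ 8) = 1 − P(N ≤ 7) = 1 − Σ_{j=0}^{7} e^(−μ) μ^j/j! ≈ 0.0866.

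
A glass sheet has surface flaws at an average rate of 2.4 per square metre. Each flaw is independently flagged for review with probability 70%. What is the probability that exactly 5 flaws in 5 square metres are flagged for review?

0.0784

Thinning: the flaws that are flagged for review themselves form a Poisson process with rate 0.7 × 2.4 = 1.68 per square metre.
Over the interval, μ = 1.68 × 5 = 8.4 (5 square metres).
P(N = 5) = e^(−8.4) · 8.4^5/5! ≈ 0.0784.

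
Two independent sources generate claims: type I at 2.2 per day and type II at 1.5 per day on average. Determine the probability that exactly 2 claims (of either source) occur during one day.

Independent Poisson processes superpose: combined rate λ = 2.2 + 1.5 = 3.7 per day.
So μ = 3.7.
P(N = 2) = e^(−3.7) · 3.7^2/2! ≈ 0.1692.

0.1692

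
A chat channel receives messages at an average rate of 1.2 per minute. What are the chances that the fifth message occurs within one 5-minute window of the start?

Over the interval, μ = 1.2 × 5 = 6 (a 5-minute window = 5 minutes).
The fifth arrival falls in the interval iff at least 5 events occur there: P(S_5 ≤ t) = P(N ≥ 5) = 1 − P(N ≤ 4) ≈ 0.7149.

0.7149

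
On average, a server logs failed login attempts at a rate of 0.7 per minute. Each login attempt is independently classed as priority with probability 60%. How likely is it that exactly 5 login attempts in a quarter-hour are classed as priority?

Thinning: the login attempts that are classed as priority themselves form a Poisson process with rate 0.6 × 0.7 = 0.42 per minute.
Over the interval, μ = 0.42 × 15 = 6.3 (a quarter-hour = 15 minutes).
P(N = 5) = e^(−6.3) · 6.3^5/5! ≈ 0.1519.

0.1519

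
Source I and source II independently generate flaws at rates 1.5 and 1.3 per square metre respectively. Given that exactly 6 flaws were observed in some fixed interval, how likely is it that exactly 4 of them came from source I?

Given the total, each event is independently from source I with probability p = λ_I/(λ_I+λ_II) = 1.5/2.8 ≈ 0.5357.
So K ~ Binomial(6, 1.5/2.8): P(K = 4) = C(6,4) · (1.5/2.8)^4 · (1.3/2.8)^2 ≈ 0.2663.

0.2663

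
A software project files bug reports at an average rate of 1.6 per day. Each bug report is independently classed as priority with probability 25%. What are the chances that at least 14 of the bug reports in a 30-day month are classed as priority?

Thinning: the bug reports that are classed as priority themselves form a Poisson process with rate 0.25 × 1.6 = 0.4 per day.
Over the interval, μ = 0.4 × 30 = 12 (a 30-day month = 30 days).
P(N ≥ 14) = 1 − P(N ≤ 13) ≈ 0.3185.

0.3185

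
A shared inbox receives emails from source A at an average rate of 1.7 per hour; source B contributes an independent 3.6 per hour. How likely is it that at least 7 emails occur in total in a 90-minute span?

0.6805

Independent Poisson processes superpose: combined rate λ = 1.7 + 3.6 = 5.3 per hour.
Over the interval, μ = 5.3 × 1.5 = 7.95 (a 90-minute span = 1.5 hours).
P(N ≥ 7) = 1 − P(N ≤ 6) ≈ 0.6805.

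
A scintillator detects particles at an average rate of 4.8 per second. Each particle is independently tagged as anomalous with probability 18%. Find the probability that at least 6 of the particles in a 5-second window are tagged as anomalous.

0.2667

Thinning: the particles that are tagged as anomalous themselves form a Poisson process with rate 0.18 × 4.8 = 0.864 per second.
Over the interval, μ = 0.864 × 5 = 4.32 (a 5-second window = 5 seconds).
P(N ≥ 6) = 1 − P(N ≤ 5) ≈ 0.2667.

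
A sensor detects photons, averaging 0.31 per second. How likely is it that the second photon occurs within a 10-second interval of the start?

0.8153

Over the interval, μ = 0.31 × 10 = 3.1 (a 10-second interval = 10 seconds).
The second arrival falls in the interval iff at least 2 events occur there: P(S_2 ≤ t) = P(N ≥ 2) = 1 − P(N ≤ 1) ≈ 0.8153.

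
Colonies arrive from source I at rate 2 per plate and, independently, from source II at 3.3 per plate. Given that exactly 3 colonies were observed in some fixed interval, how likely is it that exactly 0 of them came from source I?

0.2414

Given the total, each event is independently from source I with probability p = λ_I/(λ_I+λ_II) = 2/5.3 ≈ 0.3774.
So K ~ Binomial(3, 2/5.3): P(K = 0) = C(3,0) · (2/5.3)^0 · (3.3/5.3)^3 ≈ 0.2414.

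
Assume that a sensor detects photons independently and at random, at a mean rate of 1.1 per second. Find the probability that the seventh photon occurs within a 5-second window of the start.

Over the interval, μ = 1.1 × 5 = 5.5 (a 5-second window = 5 seconds).
The seventh arrival falls in the interval iff at least 7 events occur there: P(S_7 ≤ t) = P(N ≥ 7) = 1 − P(N ≤ 6) ≈ 0.3140.

0.3140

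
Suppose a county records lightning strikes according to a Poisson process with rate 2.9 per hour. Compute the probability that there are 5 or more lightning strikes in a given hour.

0.1682

With mean μ = 2.9 per hour,
P(N ≥ 5) = 1 − P(N ≤ 4) = 1 − Σ_{j=0}^{4} e^(−μ) μ^j/j! ≈ 0.1682.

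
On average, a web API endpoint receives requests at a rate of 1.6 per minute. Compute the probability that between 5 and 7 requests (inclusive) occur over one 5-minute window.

0.3533

Over the interval, μ = 1.6 × 5 = 8 (a 5-minute window = 5 minutes).
P(5 ≤ N ≤ 7) = Σ_{j=5}^{7} e^(−8) · 8^j/j! ≈ 0.3533.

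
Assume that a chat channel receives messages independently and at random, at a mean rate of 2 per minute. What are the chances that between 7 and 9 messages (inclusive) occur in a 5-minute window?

0.3278

Over the interval, μ = 2 × 5 = 10 (a 5-minute window = 5 minutes).
P(7 ≤ N ≤ 9) = Σ_{j=7}^{9} e^(−10) · 10^j/j! ≈ 0.3278.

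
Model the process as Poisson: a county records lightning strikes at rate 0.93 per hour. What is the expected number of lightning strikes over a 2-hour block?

1.86

E[N] = λt = 0.93 × 2 = 1.86 (a 2-hour block = 2 hours).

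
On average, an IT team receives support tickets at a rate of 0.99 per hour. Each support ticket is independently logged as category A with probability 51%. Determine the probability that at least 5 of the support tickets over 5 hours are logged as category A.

Thinning: the support tickets that are logged as category A themselves form a Poisson process with rate 0.51 × 0.99 = 0.5049 per hour.
Over the interval, μ = 0.5049 × 5 = 2.5245 (5 hours).
P(N ≥ 5) = 1 − P(N ≤ 4) ≈ 0.1121.

0.1121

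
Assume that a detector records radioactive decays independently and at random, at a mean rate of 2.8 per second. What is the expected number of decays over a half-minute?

84

E[N] = λt = 2.8 × 30 = 84 (a half-minute = 30 seconds).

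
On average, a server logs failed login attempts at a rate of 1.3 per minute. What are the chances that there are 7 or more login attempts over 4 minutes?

Over the interval, μ = 1.3 × 4 = 5.2 (4 minutes).
P(N ≥ 7) = 1 − P(N ≤ 6) = 1 − Σ_{j=0}^{6} e^(−μ) μ^j/j! ≈ 0.2676.

0.2676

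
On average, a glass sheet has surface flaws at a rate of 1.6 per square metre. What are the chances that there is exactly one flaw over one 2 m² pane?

Over the interval, μ = 1.6 × 2 = 3.2 (a 2 m² pane = 2 square metres).
P(N = 1) = e^(−μ) μ^1/1! = e^(−3.2) · 3.2^1/1 ≈ 0.1304.

0.1304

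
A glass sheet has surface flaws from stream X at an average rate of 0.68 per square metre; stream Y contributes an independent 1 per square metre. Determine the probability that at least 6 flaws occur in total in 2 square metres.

Independent Poisson processes superpose: combined rate λ = 0.68 + 1 = 1.68 per square metre.
Over the interval, μ = 1.68 × 2 = 3.36 (2 square metres).
P(N ≥ 6) = 1 − P(N ≤ 5) ≈ 0.1245.

0.1245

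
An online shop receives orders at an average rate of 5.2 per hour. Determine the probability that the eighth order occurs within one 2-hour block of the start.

Over the interval, μ = 5.2 × 2 = 10.4 (a 2-hour block = 2 hours).
The eighth arrival falls in the interval iff at least 8 events occur there: P(S_8 ≤ t) = P(N ≥ 8) = 1 − P(N ≤ 7) ≈ 0.8137.

0.8137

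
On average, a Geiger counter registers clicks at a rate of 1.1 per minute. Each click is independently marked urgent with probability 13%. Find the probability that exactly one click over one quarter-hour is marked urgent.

Thinning: the clicks that are marked urgent themselves form a Poisson process with rate 0.13 × 1.1 = 0.143 per minute.
Over the interval, μ = 0.143 × 15 = 2.145 (a quarter-hour = 15 minutes).
P(N = 1) = e^(−2.145) · 2.145^1/1! ≈ 0.2511.

0.2511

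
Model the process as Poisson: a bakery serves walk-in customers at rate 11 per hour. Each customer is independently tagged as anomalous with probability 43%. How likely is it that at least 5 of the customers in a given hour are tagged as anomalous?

Thinning: the customers that are tagged as anomalous themselves form a Poisson process with rate 0.43 × 11 = 4.73 per hour.
So μ = 4.73.
P(N ≥ 5) = 1 − P(N ≤ 4) ≈ 0.5109.

0.5109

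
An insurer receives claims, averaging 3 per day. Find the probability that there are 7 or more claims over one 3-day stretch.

0.7932

Over the interval, μ = 3 × 3 = 9 (a 3-day stretch = 3 days).
P(N ≥ 7) = 1 − P(N ≤ 6) = 1 − Σ_{j=0}^{6} e^(−μ) μ^j/j! ≈ 0.7932.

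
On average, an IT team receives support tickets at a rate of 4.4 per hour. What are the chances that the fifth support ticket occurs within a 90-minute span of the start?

Over the interval, μ = 4.4 × 1.5 = 6.6 (a 90-minute span = 1.5 hours).
The fifth arrival falls in the interval iff at least 5 events occur there: P(S_5 ≤ t) = P(N ≥ 5) = 1 − P(N ≤ 4) ≈ 0.7873.

0.7873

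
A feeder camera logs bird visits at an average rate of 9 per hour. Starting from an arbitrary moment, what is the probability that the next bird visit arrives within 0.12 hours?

0.6604

Inter-arrival times are exponential with rate λ = 9 per hour.
P(T ≤ 0.12) = 1 − e^(−λt) = 1 − e^(−9 × 0.12) = 1 − e^(−1.08) ≈ 0.6604.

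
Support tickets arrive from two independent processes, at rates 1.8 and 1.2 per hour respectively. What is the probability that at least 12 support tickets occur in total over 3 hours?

0.1970

Independent Poisson processes superpose: combined rate λ = 1.8 + 1.2 = 3 per hour.
Over the interval, μ = 3 × 3 = 9 (3 hours).
P(N ≥ 12) = 1 − P(N ≤ 11) ≈ 0.1970.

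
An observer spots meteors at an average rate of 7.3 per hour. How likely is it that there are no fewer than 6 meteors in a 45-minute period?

Over the interval, μ = 7.3 × 0.75 = 5.475 (a 45-minute period = 0.75 hours).
P(N ≥ 6) = 1 − P(N ≤ 5) = 1 − Σ_{j=0}^{5} e^(−μ) μ^j/j! ≈ 0.4668.

0.4668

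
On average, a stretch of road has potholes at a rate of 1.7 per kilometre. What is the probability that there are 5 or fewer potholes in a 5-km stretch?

Over the interval, μ = 1.7 × 5 = 8.5 (a 5-km stretch = 5 kilometres).
P(N ≤ 5) = Σ_{j=0}^{5} e^(−μ) μ^j/j! ≈ 0.1496.

0.1496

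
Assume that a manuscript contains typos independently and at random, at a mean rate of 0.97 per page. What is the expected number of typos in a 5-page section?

4.85

E[N] = λt = 0.97 × 5 = 4.85 (a 5-page section = 5 pages).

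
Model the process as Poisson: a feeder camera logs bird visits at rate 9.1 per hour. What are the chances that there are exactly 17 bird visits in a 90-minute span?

Over the interval, μ = 9.1 × 1.5 = 13.65 (a 90-minute span = 1.5 hours).
P(N = 17) = e^(−μ) μ^17/17! = e^(−13.65) · 13.65^17/355687428096000 ≈ 0.0658.

0.0658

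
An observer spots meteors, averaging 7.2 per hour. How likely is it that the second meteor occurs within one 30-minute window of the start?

Over the interval, μ = 7.2 × 0.5 = 3.6 (a 30-minute window = 0.5 hours).
The second arrival falls in the interval iff at least 2 events occur there: P(S_2 ≤ t) = P(N ≥ 2) = 1 − P(N ≤ 1) ≈ 0.8743.

0.8743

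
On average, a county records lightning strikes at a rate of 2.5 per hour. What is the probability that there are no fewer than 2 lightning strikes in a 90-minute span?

Over the interval, μ = 2.5 × 1.5 = 3.75 (a 90-minute span = 1.5 hours).
P(N ≥ 2) = 1 − P(N ≤ 1) = 1 − Σ_{j=0}^{1} e^(−μ) μ^j/j! ≈ 0.8883.

0.8883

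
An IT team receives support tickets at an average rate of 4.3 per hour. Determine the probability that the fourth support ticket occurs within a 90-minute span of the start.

Over the interval, μ = 4.3 × 1.5 = 6.45 (a 90-minute span = 1.5 hours).
The fourth arrival falls in the interval iff at least 4 events occur there: P(S_4 ≤ t) = P(N ≥ 4) = 1 − P(N ≤ 3) ≈ 0.8847.

0.8847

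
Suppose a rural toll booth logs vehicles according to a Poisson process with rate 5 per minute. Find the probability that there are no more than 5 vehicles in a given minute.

0.6160

With mean μ = 5 per minute,
P(N ≤ 5) = Σ_{j=0}^{5} e^(−μ) μ^j/j! ≈ 0.6160.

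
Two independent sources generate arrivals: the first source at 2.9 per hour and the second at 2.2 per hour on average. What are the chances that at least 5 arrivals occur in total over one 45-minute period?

0.3370

Independent Poisson processes superpose: combined rate λ = 2.9 + 2.2 = 5.1 per hour.
Over the interval, μ = 5.1 × 0.75 = 3.825 (a 45-minute period = 0.75 hours).
P(N ≥ 5) = 1 − P(N ≤ 4) ≈ 0.3370.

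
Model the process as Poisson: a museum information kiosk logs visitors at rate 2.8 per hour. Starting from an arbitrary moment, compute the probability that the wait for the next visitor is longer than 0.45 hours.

The wait for the next event is exponential with rate λ = 2.8 per hour.
P(T > 0.45) = e^(−λt) = e^(−2.8 × 0.45) = e^(−1.26) ≈ 0.2837.

0.2837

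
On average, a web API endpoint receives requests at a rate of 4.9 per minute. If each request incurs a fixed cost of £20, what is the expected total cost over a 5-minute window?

£490

E[N] = 4.9 × 5 = 24.5 (a 5-minute window = 5 minutes); E[cost] = 24.5 × £20 = £490.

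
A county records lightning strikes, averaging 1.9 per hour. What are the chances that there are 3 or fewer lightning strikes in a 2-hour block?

Over the interval, μ = 1.9 × 2 = 3.8 (a 2-hour block = 2 hours).
P(N ≤ 3) = Σ_{j=0}^{3} e^(−μ) μ^j/j! ≈ 0.4735.

0.4735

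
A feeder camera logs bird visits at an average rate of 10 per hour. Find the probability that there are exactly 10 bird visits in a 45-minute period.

0.0858

Over the interval, μ = 10 × 0.75 = 7.5 (a 45-minute period = 0.75 hours).
P(N = 10) = e^(−μ) μ^10/10! = e^(−7.5) · 7.5^10/3628800 ≈ 0.0858.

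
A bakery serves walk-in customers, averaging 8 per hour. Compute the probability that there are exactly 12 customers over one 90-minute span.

0.1144

Over the interval, μ = 8 × 1.5 = 12 (a 90-minute span = 1.5 hours).
P(N = 12) = e^(−μ) μ^12/12! = e^(−12) · 12^12/479001600 ≈ 0.1144.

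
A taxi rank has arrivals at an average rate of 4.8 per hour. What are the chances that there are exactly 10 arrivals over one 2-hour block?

0.1241

Over the interval, μ = 4.8 × 2 = 9.6 (a 2-hour block = 2 hours).
P(N = 10) = e^(−μ) μ^10/10! = e^(−9.6) · 9.6^10/3628800 ≈ 0.1241.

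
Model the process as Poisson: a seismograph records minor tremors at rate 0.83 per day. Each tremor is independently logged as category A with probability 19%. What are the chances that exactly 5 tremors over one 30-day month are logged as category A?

0.1742

Thinning: the tremors that are logged as category A themselves form a Poisson process with rate 0.19 × 0.83 = 0.1577 per day.
Over the interval, μ = 0.1577 × 30 = 4.731 (a 30-day month = 30 days).
P(N = 5) = e^(−4.731) · 4.731^5/5! ≈ 0.1742.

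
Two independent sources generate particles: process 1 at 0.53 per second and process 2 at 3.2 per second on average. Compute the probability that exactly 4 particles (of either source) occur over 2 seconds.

Independent Poisson processes superpose: combined rate λ = 0.53 + 3.2 = 3.73 per second.
Over the interval, μ = 3.73 × 2 = 7.46 (2 seconds).
P(N = 4) = e^(−7.46) · 7.46^4/4! ≈ 0.0743.

0.0743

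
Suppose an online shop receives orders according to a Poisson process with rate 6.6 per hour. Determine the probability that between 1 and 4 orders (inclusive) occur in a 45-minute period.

0.4422

Over the interval, μ = 6.6 × 0.75 = 4.95 (a 45-minute period = 0.75 hours).
P(1 ≤ N ≤ 4) = Σ_{j=1}^{4} e^(−4.95) · 4.95^j/j! ≈ 0.4422.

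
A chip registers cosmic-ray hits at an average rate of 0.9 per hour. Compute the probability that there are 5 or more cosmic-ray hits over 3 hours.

Over the interval, μ = 0.9 × 3 = 2.7 (3 hours).
P(N ≥ 5) = 1 − P(N ≤ 4) = 1 − Σ_{j=0}^{4} e^(−μ) μ^j/j! ≈ 0.1371.

0.1371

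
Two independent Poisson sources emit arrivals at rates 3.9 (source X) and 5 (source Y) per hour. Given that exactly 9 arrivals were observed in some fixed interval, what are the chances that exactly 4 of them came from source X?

Given the total, each event is independently from source X with probability p = λ_X/(λ_X+λ_Y) = 3.9/8.9 ≈ 0.4382.
So K ~ Binomial(9, 3.9/8.9): P(K = 4) = C(9,4) · (3.9/8.9)^4 · (5/8.9)^5 ≈ 0.2600.

0.2600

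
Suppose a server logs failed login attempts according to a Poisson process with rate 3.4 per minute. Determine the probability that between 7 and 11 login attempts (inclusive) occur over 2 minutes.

Over the interval, μ = 3.4 × 2 = 6.8 (2 minutes).
P(7 ≤ N ≤ 11) = Σ_{j=7}^{11} e^(−6.8) · 6.8^j/j! ≈ 0.4753.

0.4753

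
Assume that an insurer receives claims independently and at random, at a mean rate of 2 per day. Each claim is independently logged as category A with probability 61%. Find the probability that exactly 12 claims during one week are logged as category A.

0.0614

Thinning: the claims that are logged as category A themselves form a Poisson process with rate 0.61 × 2 = 1.22 per day.
Over the interval, μ = 1.22 × 7 = 8.54 (a week = 7 days).
P(N = 12) = e^(−8.54) · 8.54^12/12! ≈ 0.0614.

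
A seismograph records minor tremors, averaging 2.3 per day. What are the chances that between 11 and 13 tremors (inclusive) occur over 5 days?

Over the interval, μ = 2.3 × 5 = 11.5 (5 days).
P(11 ≤ N ≤ 13) = Σ_{j=11}^{13} e^(−11.5) · 11.5^j/j! ≈ 0.3313.

0.3313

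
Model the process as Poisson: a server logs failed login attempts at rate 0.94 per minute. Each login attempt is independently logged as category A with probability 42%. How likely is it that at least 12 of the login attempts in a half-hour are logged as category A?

0.5205

Thinning: the login attempts that are logged as category A themselves form a Poisson process with rate 0.42 × 0.94 = 0.3948 per minute.
Over the interval, μ = 0.3948 × 30 = 11.844 (a half-hour = 30 minutes).
P(N ≥ 12) = 1 − P(N ≤ 11) ≈ 0.5205.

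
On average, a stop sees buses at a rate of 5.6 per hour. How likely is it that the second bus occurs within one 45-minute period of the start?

Over the interval, μ = 5.6 × 0.75 = 4.2 (a 45-minute period = 0.75 hours).
The second arrival falls in the interval iff at least 2 events occur there: P(S_2 ≤ t) = P(N ≥ 2) = 1 − P(N ≤ 1) ≈ 0.9220.

0.9220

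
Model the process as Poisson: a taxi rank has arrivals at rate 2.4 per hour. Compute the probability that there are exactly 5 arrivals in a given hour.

With mean μ = 2.4 per hour,
P(N = 5) = e^(−μ) μ^5/5! = e^(−2.4) · 2.4^5/120 ≈ 0.0602.

0.0602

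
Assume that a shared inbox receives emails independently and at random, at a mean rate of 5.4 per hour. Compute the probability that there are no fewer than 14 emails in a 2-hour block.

Over the interval, μ = 5.4 × 2 = 10.8 (a 2-hour block = 2 hours).
P(N ≥ 14) = 1 − P(N ≤ 13) = 1 − Σ_{j=0}^{13} e^(−μ) μ^j/j! ≈ 0.2005.

0.2005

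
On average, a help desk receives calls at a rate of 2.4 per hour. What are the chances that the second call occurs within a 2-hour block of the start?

Over the interval, μ = 2.4 × 2 = 4.8 (a 2-hour block = 2 hours).
The second arrival falls in the interval iff at least 2 events occur there: P(S_2 ≤ t) = P(N ≥ 2) = 1 − P(N ≤ 1) ≈ 0.9523.

0.9523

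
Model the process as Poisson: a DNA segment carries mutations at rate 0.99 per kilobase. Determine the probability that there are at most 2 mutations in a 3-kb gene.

Over the interval, μ = 0.99 × 3 = 2.97 (a 3-kb gene = 3 kilobases).
P(N ≤ 2) = Σ_{j=0}^{2} e^(−μ) μ^j/j! ≈ 0.4299.

0.4299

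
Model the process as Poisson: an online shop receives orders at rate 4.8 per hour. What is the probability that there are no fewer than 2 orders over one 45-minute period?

Over the interval, μ = 4.8 × 0.75 = 3.6 (a 45-minute period = 0.75 hours).
P(N ≥ 2) = 1 − P(N ≤ 1) = 1 − Σ_{j=0}^{1} e^(−μ) μ^j/j! ≈ 0.8743.

0.8743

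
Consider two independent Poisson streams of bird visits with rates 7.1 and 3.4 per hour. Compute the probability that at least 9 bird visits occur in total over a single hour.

Independent Poisson processes superpose: combined rate λ = 7.1 + 3.4 = 10.5 per hour.
So μ = 10.5.
P(N ≥ 9) = 1 − P(N ≤ 8) ≈ 0.7206.

0.7206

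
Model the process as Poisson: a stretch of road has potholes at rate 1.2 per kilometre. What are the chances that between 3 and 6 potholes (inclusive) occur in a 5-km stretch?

Over the interval, μ = 1.2 × 5 = 6 (a 5-km stretch = 5 kilometres).
P(3 ≤ N ≤ 6) = Σ_{j=3}^{6} e^(−6) · 6^j/j! ≈ 0.5443.

0.5443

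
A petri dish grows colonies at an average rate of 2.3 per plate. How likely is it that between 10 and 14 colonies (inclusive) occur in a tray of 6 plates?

Over the interval, μ = 2.3 × 6 = 13.8 (a tray of 6 plates = 6 plates).
P(10 ≤ N ≤ 14) = Σ_{j=10}^{14} e^(−13.8) · 13.8^j/j! ≈ 0.4724.

0.4724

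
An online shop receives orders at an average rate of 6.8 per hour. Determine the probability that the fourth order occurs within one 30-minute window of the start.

0.4416

Over the interval, μ = 6.8 × 0.5 = 3.4 (a 30-minute window = 0.5 hours).
The fourth arrival falls in the interval iff at least 4 events occur there: P(S_4 ≤ t) = P(N ≥ 4) = 1 − P(N ≤ 3) ≈ 0.4416.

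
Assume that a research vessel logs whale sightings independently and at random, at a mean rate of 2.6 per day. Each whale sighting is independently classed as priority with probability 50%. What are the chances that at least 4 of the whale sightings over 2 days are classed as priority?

0.2640

Thinning: the whale sightings that are classed as priority themselves form a Poisson process with rate 0.5 × 2.6 = 1.3 per day.
Over the interval, μ = 1.3 × 2 = 2.6 (2 days).
P(N ≥ 4) = 1 − P(N ≤ 3) ≈ 0.2640.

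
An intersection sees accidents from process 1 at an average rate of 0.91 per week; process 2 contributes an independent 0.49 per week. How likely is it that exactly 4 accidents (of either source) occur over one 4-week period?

Independent Poisson processes superpose: combined rate λ = 0.91 + 0.49 = 1.4 per week.
Over the interval, μ = 1.4 × 4 = 5.6 (a 4-week period = 4 weeks).
P(N = 4) = e^(−5.6) · 5.6^4/4! ≈ 0.1515.

0.1515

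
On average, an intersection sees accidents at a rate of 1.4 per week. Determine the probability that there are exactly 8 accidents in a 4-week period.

Over the interval, μ = 1.4 × 4 = 5.6 (a 4-week period = 4 weeks).
P(N = 8) = e^(−μ) μ^8/8! = e^(−5.6) · 5.6^8/40320 ≈ 0.0887.

0.0887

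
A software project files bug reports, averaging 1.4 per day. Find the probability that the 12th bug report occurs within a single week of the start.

Over the interval, μ = 1.4 × 7 = 9.8 (a week = 7 days).
The 12th arrival falls in the interval iff at least 12 events occur there: P(S_12 ≤ t) = P(N ≥ 12) = 1 − P(N ≤ 11) ≈ 0.2807.

0.2807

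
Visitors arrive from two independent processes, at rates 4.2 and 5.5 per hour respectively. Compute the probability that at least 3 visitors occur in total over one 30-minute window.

0.8621

Independent Poisson processes superpose: combined rate λ = 4.2 + 5.5 = 9.7 per hour.
Over the interval, μ = 9.7 × 0.5 = 4.85 (a 30-minute window = 0.5 hours).
P(N ≥ 3) = 1 − P(N ≤ 2) ≈ 0.8621.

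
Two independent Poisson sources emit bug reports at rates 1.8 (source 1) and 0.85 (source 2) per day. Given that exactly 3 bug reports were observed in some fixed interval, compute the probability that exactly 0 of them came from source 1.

Given the total, each event is independently from source 1 with probability p = λ_1/(λ_1+λ_2) = 1.8/2.65 ≈ 0.6792.
So K ~ Binomial(3, 1.8/2.65): P(K = 0) = C(3,0) · (1.8/2.65)^0 · (0.85/2.65)^3 ≈ 0.0330.

0.0330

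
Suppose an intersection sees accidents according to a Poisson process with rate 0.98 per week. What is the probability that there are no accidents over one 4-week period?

0.0198

Over the interval, μ = 0.98 × 4 = 3.92 (a 4-week period = 4 weeks).
P(N = 0) = e^(−μ) μ^0/0! = e^(−3.92) · 3.92^0/1 ≈ 0.0198.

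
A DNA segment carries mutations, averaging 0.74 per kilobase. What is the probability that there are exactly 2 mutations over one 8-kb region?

Over the interval, μ = 0.74 × 8 = 5.92 (an 8-kb region = 8 kilobases).
P(N = 2) = e^(−μ) μ^2/2! = e^(−5.92) · 5.92^2/2 ≈ 0.0471.

0.0471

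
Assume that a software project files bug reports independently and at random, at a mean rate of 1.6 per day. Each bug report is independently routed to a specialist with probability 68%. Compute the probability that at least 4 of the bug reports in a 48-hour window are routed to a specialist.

0.1759

Thinning: the bug reports that are routed to a specialist themselves form a Poisson process with rate 0.68 × 1.6 = 1.088 per day.
Over the interval, μ = 1.088 × 2 = 2.176 (a 48-hour window = 2 days).
P(N ≥ 4) = 1 − P(N ≤ 3) ≈ 0.1759.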